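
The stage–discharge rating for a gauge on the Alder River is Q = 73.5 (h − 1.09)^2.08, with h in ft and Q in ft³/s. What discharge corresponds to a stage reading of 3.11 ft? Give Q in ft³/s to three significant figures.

Q = 73.5 × (3.11 − 1.09)^2.08 = 73.5 × 2.02^2.08 = 317.3 ft³/s

317 ft³/s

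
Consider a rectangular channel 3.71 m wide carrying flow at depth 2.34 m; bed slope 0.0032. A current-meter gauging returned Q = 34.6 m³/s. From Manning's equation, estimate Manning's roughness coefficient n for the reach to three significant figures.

A = b·y = 3.71 × 2.34 = 8.681 m²
P = b + 2y = 3.71 + 2×2.34 = 8.390 m
R = A/P = 8.681/8.390 = 1.035 m
n = (1/Q)·A·R^(2/3)·S^(1/2) = (1/34.6) × 8.681 × 1.023 × 0.05657 = 0.01452

0.0145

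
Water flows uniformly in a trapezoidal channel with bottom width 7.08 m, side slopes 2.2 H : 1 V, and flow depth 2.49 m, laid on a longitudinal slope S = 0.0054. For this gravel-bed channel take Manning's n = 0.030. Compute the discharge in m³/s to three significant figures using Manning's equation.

A = (b + z·y)·y = (7.08 + 2.2×2.49)×2.49 = 31.27 m²
P = b + 2y√(1+z²) = 7.08 + 2×2.49×√(1+2.2²) = 19.11 m
R = A/P = 31.27/19.11 = 1.636 m
Q = (1/n)·A·R^(2/3)·S^(1/2) = (1/0.030) × 31.27 × 1.636^(2/3) × 0.0054^(1/2) = 106.3 m³/s

106 m³/s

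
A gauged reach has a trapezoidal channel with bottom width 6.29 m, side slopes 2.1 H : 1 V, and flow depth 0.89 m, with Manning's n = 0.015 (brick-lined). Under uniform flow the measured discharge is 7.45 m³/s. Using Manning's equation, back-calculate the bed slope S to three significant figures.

A = (b + z·y)·y = (6.29 + 2.1×0.89)×0.89 = 7.262 m²
P = b + 2y√(1+z²) = 6.29 + 2×0.89×√(1+2.1²) = 10.43 m
R = A/P = 7.262/10.43 = 0.6962 m
S = (Q·n / (1·A·R^(2/3)))² = (7.45×0.015 / (1×7.262×0.7855))² = 0.0003838

0.000384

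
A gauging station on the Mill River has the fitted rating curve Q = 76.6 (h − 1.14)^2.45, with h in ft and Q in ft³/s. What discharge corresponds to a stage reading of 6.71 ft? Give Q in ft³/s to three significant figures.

5150 ft³/s

Q = 76.6 × (6.71 − 1.14)^2.45 = 76.6 × 5.57^2.45 = 5147 ft³/s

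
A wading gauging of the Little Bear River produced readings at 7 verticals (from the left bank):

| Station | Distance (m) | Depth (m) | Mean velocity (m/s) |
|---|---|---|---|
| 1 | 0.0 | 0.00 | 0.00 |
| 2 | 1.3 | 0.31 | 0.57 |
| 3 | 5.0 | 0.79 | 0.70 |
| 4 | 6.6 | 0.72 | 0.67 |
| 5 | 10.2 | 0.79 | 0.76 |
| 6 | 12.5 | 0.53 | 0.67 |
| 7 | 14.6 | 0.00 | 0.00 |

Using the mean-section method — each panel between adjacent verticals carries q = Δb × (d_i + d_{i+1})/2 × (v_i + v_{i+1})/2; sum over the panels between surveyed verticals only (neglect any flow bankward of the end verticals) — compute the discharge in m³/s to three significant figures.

5.39 m³/s

Panel 1-2: Δb = 1.3 m, d̄ = (0.00+0.31)/2 = 0.155, v̄ = (0.00+0.57)/2 = 0.285 → q = 1.3×0.155×0.285 = 0.05743 m³/s
Panel 2-3: Δb = 3.7 m, d̄ = (0.31+0.79)/2 = 0.55, v̄ = (0.57+0.70)/2 = 0.635 → q = 3.7×0.55×0.635 = 1.292 m³/s
Panel 3-4: Δb = 1.6 m, d̄ = (0.79+0.72)/2 = 0.755, v̄ = (0.70+0.67)/2 = 0.685 → q = 1.6×0.755×0.685 = 0.8275 m³/s
Panel 4-5: Δb = 3.6 m, d̄ = (0.72+0.79)/2 = 0.755, v̄ = (0.67+0.76)/2 = 0.715 → q = 3.6×0.755×0.715 = 1.943 m³/s
Panel 5-6: Δb = 2.3 m, d̄ = (0.79+0.53)/2 = 0.66, v̄ = (0.76+0.67)/2 = 0.715 → q = 2.3×0.66×0.715 = 1.085 m³/s
Panel 6-7: Δb = 2.1 m, d̄ = (0.53+0.00)/2 = 0.265, v̄ = (0.67+0.00)/2 = 0.335 → q = 2.1×0.265×0.335 = 0.1864 m³/s
Q = Σ q = 5.392 m³/s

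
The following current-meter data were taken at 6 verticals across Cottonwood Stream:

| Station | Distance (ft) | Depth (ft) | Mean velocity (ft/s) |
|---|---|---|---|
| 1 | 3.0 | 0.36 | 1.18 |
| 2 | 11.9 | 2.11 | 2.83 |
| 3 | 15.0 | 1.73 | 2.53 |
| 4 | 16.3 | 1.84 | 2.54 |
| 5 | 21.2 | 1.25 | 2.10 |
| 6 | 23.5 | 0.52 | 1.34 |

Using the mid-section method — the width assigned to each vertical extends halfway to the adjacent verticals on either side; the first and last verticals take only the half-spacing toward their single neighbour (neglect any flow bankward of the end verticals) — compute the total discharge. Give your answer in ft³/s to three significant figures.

72.1 ft³/s

w_1 = (11.9 − 3.0)/2 = 4.45 ft; q_1 = 1.18 × 0.36 × 4.45 = 1.890 ft³/s
w_2 = (15.0 − 3.0)/2 = 6 ft; q_2 = 2.83 × 2.11 × 6 = 35.83 ft³/s
w_3 = (16.3 − 11.9)/2 = 2.2 ft; q_3 = 2.53 × 1.73 × 2.2 = 9.629 ft³/s
w_4 = (21.2 − 15.0)/2 = 3.1 ft; q_4 = 2.54 × 1.84 × 3.1 = 14.49 ft³/s
w_5 = (23.5 − 16.3)/2 = 3.6 ft; q_5 = 2.10 × 1.25 × 3.6 = 9.450 ft³/s
w_6 = (23.5 − 21.2)/2 = 1.15 ft; q_6 = 1.34 × 0.52 × 1.15 = 0.8013 ft³/s
Q = Σ qᵢ = 72.09 ft³/s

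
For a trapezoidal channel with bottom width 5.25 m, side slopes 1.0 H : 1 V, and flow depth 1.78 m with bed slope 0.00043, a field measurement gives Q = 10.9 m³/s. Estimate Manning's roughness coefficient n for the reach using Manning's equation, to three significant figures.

0.0271

A = (b + z·y)·y = (5.25 + 1.0×1.78)×1.78 = 12.51 m²
P = b + 2y√(1+z²) = 5.25 + 2×1.78×√(1+1.0²) = 10.28 m
R = A/P = 12.51/10.28 = 1.217 m
n = (1/Q)·A·R^(2/3)·S^(1/2) = (1/10.9) × 12.51 × 1.140 × 0.02074 = 0.02713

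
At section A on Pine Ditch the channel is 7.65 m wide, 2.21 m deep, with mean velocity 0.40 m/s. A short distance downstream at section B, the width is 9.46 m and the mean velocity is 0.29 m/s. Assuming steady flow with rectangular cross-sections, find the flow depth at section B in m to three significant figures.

2.47 m

Q = A₁V₁ = (7.65×2.21) × 0.40 = 6.763 m³/s
d₂ = Q/(b₂ V₂) = 6.763/(9.46×0.29) = 2.465 m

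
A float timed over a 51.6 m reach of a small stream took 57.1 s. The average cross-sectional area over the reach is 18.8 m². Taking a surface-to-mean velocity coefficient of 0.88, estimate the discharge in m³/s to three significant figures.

15.0 m³/s

v_surface = L / t̄ = 51.6 / 57.1 = 0.9037 m/s
v_mean = 0.88 × 0.9037 = 0.7952 m/s
Q = A × v_mean = 18.8 × 0.7952 = 14.95 m³/s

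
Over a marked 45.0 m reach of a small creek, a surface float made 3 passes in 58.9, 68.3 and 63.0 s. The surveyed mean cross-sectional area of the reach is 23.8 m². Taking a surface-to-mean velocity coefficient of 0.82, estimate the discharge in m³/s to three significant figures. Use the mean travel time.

13.9 m³/s

t̄ = (58.9 + 68.3 + 63.0) / 3 = 63.4 s
v_surface = L / t̄ = 45.0 / 63.4 = 0.7098 m/s
v_mean = 0.82 × 0.7098 = 0.5820 m/s
Q = A × v_mean = 23.8 × 0.5820 = 13.85 m³/s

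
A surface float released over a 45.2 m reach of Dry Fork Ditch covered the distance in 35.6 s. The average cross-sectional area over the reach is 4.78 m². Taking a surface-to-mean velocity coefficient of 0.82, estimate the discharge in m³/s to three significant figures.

v_surface = L / t̄ = 45.2 / 35.6 = 1.270 m/s
v_mean = 0.82 × 1.270 = 1.041 m/s
Q = A × v_mean = 4.78 × 1.041 = 4.977 m³/s

4.98 m³/s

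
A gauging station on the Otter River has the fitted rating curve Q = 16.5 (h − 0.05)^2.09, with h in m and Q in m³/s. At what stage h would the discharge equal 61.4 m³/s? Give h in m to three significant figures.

h − h₀ = (Q/C)^(1/b) = (61.4/16.5)^(1/2.09) = 1.875 m
h = 0.05 + 1.875 = 1.925 m

1.93 m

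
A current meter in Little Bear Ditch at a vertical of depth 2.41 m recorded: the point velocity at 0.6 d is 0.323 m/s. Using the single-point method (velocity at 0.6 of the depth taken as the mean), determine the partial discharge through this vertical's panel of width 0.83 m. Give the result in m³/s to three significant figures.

0.646 m³/s

v̄ = v₀.₆ = 0.323 m/s
q = v̄ × d × w = 0.3230 × 2.41 × 0.83 = 0.6461 m³/s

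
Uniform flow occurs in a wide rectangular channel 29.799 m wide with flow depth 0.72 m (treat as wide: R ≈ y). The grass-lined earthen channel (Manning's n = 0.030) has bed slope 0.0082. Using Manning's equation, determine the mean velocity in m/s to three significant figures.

2.42 m/s

A = b·y = 29.799 × 0.72 = 21.46 m²
Wide channel: R ≈ y = 0.72 m
Q = (1/n)·A·R^(2/3)·S^(1/2) = (1/0.030) × 21.46 × 0.7200^(2/3) × 0.0082^(1/2) = 52.02 m³/s
V = Q/A = 52.02/21.46 = 2.425 m/s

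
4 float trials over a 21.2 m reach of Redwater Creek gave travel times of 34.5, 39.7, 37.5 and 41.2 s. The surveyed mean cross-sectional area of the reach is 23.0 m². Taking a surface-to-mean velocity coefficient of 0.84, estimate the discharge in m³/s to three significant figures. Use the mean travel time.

10.7 m³/s

t̄ = (34.5 + 39.7 + 37.5 + 41.2) / 4 = 38.225 s
v_surface = L / t̄ = 21.2 / 38.225 = 0.5546 m/s
v_mean = 0.84 × 0.5546 = 0.4659 m/s
Q = A × v_mean = 23.0 × 0.4659 = 10.72 m³/s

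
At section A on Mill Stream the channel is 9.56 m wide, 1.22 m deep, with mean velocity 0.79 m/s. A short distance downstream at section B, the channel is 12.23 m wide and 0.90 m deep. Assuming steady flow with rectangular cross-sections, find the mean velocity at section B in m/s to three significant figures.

0.837 m/s

Q = A₁V₁ = (9.56×1.22) × 0.79 = 9.214 m³/s
A₂ = 12.23 × 0.90 = 11.01 m²
V₂ = Q/A₂ = 9.214/11.01 = 0.8371 m/s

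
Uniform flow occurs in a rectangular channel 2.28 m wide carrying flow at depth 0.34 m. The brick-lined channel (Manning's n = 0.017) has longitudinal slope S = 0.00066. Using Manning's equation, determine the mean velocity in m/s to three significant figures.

0.619 m/s

A = b·y = 2.28 × 0.34 = 0.7752 m²
P = b + 2y = 2.28 + 2×0.34 = 2.960 m
R = A/P = 0.7752/2.960 = 0.2619 m
Q = (1/n)·A·R^(2/3)·S^(1/2) = (1/0.017) × 0.7752 × 0.2619^(2/3) × 0.00066^(1/2) = 0.4795 m³/s
V = Q/A = 0.4795/0.7752 = 0.6186 m/s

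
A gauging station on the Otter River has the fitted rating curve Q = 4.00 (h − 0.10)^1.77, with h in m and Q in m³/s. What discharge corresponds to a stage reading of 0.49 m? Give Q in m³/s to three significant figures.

0.756 m³/s

Q = 4.00 × (0.49 − 0.10)^1.77 = 4.00 × 0.39^1.77 = 0.7555 m³/s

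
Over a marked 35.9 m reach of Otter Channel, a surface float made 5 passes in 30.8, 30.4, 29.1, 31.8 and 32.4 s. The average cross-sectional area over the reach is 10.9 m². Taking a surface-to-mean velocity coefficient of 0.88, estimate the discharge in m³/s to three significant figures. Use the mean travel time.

t̄ = (30.8 + 30.4 + 29.1 + 31.8 + 32.4) / 5 = 30.9 s
v_surface = L / t̄ = 35.9 / 30.9 = 1.162 m/s
v_mean = 0.88 × 1.162 = 1.022 m/s
Q = A × v_mean = 10.9 × 1.022 = 11.14 m³/s

11.1 m³/s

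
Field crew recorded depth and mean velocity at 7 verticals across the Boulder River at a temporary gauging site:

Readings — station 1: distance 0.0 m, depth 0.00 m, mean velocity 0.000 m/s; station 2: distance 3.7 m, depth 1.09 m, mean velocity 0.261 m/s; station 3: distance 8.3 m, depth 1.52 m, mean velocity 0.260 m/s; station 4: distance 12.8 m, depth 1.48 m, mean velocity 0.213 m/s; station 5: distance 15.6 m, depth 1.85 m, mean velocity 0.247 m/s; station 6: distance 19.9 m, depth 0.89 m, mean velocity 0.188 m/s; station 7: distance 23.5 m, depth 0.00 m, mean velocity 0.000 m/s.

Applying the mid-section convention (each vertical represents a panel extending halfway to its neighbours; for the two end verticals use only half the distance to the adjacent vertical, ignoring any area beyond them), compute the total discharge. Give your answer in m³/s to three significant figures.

6.41 m³/s

w_2 = (8.3 − 0.0)/2 = 4.15 m; q_2 = 0.261 × 1.09 × 4.15 = 1.181 m³/s
w_3 = (12.8 − 3.7)/2 = 4.55 m; q_3 = 0.260 × 1.52 × 4.55 = 1.798 m³/s
w_4 = (15.6 − 8.3)/2 = 3.65 m; q_4 = 0.213 × 1.48 × 3.65 = 1.151 m³/s
w_5 = (19.9 − 12.8)/2 = 3.55 m; q_5 = 0.247 × 1.85 × 3.55 = 1.622 m³/s
w_6 = (23.5 − 15.6)/2 = 3.95 m; q_6 = 0.188 × 0.89 × 3.95 = 0.6609 m³/s
Stations 1, 7 contribute zero (depth or velocity is 0).
Q = Σ qᵢ = 6.413 m³/s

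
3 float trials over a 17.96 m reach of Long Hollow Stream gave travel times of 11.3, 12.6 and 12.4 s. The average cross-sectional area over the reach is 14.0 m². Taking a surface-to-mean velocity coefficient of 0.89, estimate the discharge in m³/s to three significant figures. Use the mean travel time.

t̄ = (11.3 + 12.6 + 12.4) / 3 = 12.1 s
v_surface = L / t̄ = 17.96 / 12.1 = 1.484 m/s
v_mean = 0.89 × 1.484 = 1.321 m/s
Q = A × v_mean = 14.0 × 1.321 = 18.49 m³/s

18.5 m³/s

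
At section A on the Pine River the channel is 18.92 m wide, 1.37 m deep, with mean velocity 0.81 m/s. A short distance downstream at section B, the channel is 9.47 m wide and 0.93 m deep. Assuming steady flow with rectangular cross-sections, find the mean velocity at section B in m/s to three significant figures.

Q = A₁V₁ = (18.92×1.37) × 0.81 = 21.00 m³/s
A₂ = 9.47 × 0.93 = 8.807 m²
V₂ = Q/A₂ = 21.00/8.807 = 2.384 m/s

2.38 m/s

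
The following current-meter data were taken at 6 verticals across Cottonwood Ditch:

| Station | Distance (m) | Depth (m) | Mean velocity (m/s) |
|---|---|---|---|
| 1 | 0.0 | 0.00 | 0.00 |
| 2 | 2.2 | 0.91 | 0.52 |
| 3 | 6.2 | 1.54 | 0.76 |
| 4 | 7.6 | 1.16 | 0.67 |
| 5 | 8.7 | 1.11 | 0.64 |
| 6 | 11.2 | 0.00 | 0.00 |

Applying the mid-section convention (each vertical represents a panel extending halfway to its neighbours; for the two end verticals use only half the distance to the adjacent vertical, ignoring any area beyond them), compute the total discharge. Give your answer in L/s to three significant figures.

6880 L/s

w_2 = (6.2 − 0.0)/2 = 3.1 m; q_2 = 0.52 × 0.91 × 3.1 = 1.467 m³/s
w_3 = (7.6 − 2.2)/2 = 2.7 m; q_3 = 0.76 × 1.54 × 2.7 = 3.160 m³/s
w_4 = (8.7 − 6.2)/2 = 1.25 m; q_4 = 0.67 × 1.16 × 1.25 = 0.9715 m³/s
w_5 = (11.2 − 7.6)/2 = 1.8 m; q_5 = 0.64 × 1.11 × 1.8 = 1.279 m³/s
Stations 1, 6 contribute zero (depth or velocity is 0).
Q = Σ qᵢ = 6.877 m³/s
= 6.877 × 1000 = 6877 L/s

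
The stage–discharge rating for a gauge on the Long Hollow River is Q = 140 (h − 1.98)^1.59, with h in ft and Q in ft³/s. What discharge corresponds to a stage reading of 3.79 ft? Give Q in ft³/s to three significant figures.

Q = 140 × (3.79 − 1.98)^1.59 = 140 × 1.81^1.59 = 359.6 ft³/s

360 ft³/s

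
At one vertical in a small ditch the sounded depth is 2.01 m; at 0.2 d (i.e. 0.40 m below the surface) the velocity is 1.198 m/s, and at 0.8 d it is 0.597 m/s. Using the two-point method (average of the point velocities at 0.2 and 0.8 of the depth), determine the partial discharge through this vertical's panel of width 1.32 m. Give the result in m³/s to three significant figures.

2.38 m³/s

v̄ = (1.198 + 0.597) / 2 = 0.8975 m/s
q = v̄ × d × w = 0.8975 × 2.01 × 1.32 = 2.381 m³/s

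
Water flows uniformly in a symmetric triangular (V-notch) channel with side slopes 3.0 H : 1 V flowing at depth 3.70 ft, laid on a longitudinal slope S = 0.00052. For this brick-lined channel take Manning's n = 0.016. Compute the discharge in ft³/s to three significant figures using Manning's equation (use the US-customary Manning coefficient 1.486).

A = z·y² = 3.0×3.70² = 41.07 ft²
P = 2y√(1+z²) = 2×3.70×√(1+3.0²) = 23.40 ft
R = A/P = 41.07/23.40 = 1.755 ft
Q = (1.486/n)·A·R^(2/3)·S^(1/2) = (1.486/0.016) × 41.07 × 1.755^(2/3) × 0.00052^(1/2) = 126.6 ft³/s

127 ft³/s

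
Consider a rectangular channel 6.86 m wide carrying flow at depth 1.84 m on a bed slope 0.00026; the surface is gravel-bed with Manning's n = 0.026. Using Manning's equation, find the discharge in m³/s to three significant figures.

A = b·y = 6.86 × 1.84 = 12.62 m²
P = b + 2y = 6.86 + 2×1.84 = 10.54 m
R = A/P = 12.62/10.54 = 1.198 m
Q = (1/n)·A·R^(2/3)·S^(1/2) = (1/0.026) × 12.62 × 1.198^(2/3) × 0.00026^(1/2) = 8.828 m³/s

8.83 m³/s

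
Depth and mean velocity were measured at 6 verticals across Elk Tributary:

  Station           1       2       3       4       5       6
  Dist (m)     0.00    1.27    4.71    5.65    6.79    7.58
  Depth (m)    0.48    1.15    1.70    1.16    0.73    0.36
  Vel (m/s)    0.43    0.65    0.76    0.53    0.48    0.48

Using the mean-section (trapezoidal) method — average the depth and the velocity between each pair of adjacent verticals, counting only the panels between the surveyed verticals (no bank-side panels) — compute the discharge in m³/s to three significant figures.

Panel 1-2: Δb = 1.27 m, d̄ = (0.48+1.15)/2 = 0.815, v̄ = (0.43+0.65)/2 = 0.54 → q = 1.27×0.815×0.54 = 0.5589 m³/s
Panel 2-3: Δb = 3.44 m, d̄ = (1.15+1.70)/2 = 1.425, v̄ = (0.65+0.76)/2 = 0.705 → q = 3.44×1.425×0.705 = 3.456 m³/s
Panel 3-4: Δb = 0.94 m, d̄ = (1.70+1.16)/2 = 1.43, v̄ = (0.76+0.53)/2 = 0.645 → q = 0.94×1.43×0.645 = 0.8670 m³/s
Panel 4-5: Δb = 1.14 m, d̄ = (1.16+0.73)/2 = 0.945, v̄ = (0.53+0.48)/2 = 0.505 → q = 1.14×0.945×0.505 = 0.5440 m³/s
Panel 5-6: Δb = 0.79 m, d̄ = (0.73+0.36)/2 = 0.545, v̄ = (0.48+0.48)/2 = 0.48 → q = 0.79×0.545×0.48 = 0.2067 m³/s
Q = Σ q = 5.633 m³/s

5.63 m³/s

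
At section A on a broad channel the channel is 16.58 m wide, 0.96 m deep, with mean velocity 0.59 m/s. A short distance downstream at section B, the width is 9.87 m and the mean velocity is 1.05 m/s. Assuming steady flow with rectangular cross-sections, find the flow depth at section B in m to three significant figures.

Q = A₁V₁ = (16.58×0.96) × 0.59 = 9.391 m³/s
d₂ = Q/(b₂ V₂) = 9.391/(9.87×1.05) = 0.9062 m

0.906 m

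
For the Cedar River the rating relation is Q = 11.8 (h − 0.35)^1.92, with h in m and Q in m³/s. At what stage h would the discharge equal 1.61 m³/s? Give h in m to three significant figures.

0.704 m

h − h₀ = (Q/C)^(1/b) = (1.61/11.8)^(1/1.92) = 0.3544 m
h = 0.35 + 0.3544 = 0.7044 m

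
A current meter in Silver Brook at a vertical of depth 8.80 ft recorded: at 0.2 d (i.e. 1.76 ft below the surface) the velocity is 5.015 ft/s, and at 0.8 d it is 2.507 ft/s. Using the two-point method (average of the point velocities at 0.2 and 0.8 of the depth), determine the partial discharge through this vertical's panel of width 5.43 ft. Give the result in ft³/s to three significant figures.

180 ft³/s

v̄ = (5.015 + 2.507) / 2 = 3.761 ft/s
q = v̄ × d × w = 3.761 × 8.80 × 5.43 = 179.7 ft³/s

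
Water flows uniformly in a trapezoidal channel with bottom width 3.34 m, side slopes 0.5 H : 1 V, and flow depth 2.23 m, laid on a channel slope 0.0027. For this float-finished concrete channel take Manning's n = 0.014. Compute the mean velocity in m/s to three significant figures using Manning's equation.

4.18 m/s

A = (b + z·y)·y = (3.34 + 0.5×2.23)×2.23 = 9.935 m²
P = b + 2y√(1+z²) = 3.34 + 2×2.23×√(1+0.5²) = 8.326 m
R = A/P = 9.935/8.326 = 1.193 m
Q = (1/n)·A·R^(2/3)·S^(1/2) = (1/0.014) × 9.935 × 1.193^(2/3) × 0.0027^(1/2) = 41.48 m³/s
V = Q/A = 41.48/9.935 = 4.175 m/s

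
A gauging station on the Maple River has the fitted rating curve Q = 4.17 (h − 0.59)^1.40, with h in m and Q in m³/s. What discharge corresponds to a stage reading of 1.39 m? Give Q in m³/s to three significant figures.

3.05 m³/s

Q = 4.17 × (1.39 − 0.59)^1.40 = 4.17 × 0.8^1.40 = 3.051 m³/s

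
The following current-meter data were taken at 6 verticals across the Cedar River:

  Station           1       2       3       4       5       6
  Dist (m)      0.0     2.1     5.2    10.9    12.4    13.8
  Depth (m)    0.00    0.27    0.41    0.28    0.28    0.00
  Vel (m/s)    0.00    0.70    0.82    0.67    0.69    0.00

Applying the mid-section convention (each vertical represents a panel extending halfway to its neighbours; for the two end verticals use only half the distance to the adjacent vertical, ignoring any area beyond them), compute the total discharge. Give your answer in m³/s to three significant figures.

2.93 m³/s

w_2 = (5.2 − 0.0)/2 = 2.6 m; q_2 = 0.70 × 0.27 × 2.6 = 0.4914 m³/s
w_3 = (10.9 − 2.1)/2 = 4.4 m; q_3 = 0.82 × 0.41 × 4.4 = 1.479 m³/s
w_4 = (12.4 − 5.2)/2 = 3.6 m; q_4 = 0.67 × 0.28 × 3.6 = 0.6754 m³/s
w_5 = (13.8 − 10.9)/2 = 1.45 m; q_5 = 0.69 × 0.28 × 1.45 = 0.2801 m³/s
Stations 1, 6 contribute zero (depth or velocity is 0).
Q = Σ qᵢ = 2.926 m³/s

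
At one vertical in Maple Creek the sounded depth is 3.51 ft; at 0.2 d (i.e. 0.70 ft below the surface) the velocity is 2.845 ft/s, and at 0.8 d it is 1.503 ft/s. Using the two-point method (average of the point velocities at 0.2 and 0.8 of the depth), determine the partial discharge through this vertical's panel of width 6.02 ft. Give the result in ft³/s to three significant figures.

v̄ = (2.845 + 1.503) / 2 = 2.174 ft/s
q = v̄ × d × w = 2.174 × 3.51 × 6.02 = 45.94 ft³/s

45.9 ft³/s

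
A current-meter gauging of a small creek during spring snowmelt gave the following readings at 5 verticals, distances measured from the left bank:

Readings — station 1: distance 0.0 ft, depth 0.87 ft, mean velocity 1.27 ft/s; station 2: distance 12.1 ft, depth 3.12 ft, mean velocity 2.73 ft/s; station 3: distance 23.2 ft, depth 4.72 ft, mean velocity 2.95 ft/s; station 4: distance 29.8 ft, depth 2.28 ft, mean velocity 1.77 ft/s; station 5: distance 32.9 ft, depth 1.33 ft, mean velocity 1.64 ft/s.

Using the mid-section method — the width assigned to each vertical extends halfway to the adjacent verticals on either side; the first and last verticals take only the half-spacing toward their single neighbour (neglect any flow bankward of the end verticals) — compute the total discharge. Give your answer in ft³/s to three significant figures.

252 ft³/s

w_1 = (12.1 − 0.0)/2 = 6.05 ft; q_1 = 1.27 × 0.87 × 6.05 = 6.685 ft³/s
w_2 = (23.2 − 0.0)/2 = 11.6 ft; q_2 = 2.73 × 3.12 × 11.6 = 98.80 ft³/s
w_3 = (29.8 − 12.1)/2 = 8.85 ft; q_3 = 2.95 × 4.72 × 8.85 = 123.2 ft³/s
w_4 = (32.9 − 23.2)/2 = 4.85 ft; q_4 = 1.77 × 2.28 × 4.85 = 19.57 ft³/s
w_5 = (32.9 − 29.8)/2 = 1.55 ft; q_5 = 1.64 × 1.33 × 1.55 = 3.381 ft³/s
Q = Σ qᵢ = 251.7 ft³/s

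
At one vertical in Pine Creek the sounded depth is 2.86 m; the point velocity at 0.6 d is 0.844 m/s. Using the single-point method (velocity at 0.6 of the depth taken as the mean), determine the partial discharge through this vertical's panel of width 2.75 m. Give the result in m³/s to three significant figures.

v̄ = v₀.₆ = 0.844 m/s
q = v̄ × d × w = 0.8440 × 2.86 × 2.75 = 6.638 m³/s

6.64 m³/s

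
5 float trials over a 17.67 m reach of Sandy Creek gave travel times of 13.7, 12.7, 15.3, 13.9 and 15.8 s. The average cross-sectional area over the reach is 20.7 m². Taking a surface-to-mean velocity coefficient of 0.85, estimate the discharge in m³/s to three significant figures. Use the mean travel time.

21.8 m³/s

t̄ = (13.7 + 12.7 + 15.3 + 13.9 + 15.8) / 5 = 14.28 s
v_surface = L / t̄ = 17.67 / 14.28 = 1.237 m/s
v_mean = 0.85 × 1.237 = 1.052 m/s
Q = A × v_mean = 20.7 × 1.052 = 21.77 m³/s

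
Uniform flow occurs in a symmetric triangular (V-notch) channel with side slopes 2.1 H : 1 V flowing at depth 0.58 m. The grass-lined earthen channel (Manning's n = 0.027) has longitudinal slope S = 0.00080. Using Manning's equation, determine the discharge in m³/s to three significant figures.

0.303 m³/s

A = z·y² = 2.1×0.58² = 0.7064 m²
P = 2y√(1+z²) = 2×0.58×√(1+2.1²) = 2.698 m
R = A/P = 0.7064/2.698 = 0.2618 m
Q = (1/n)·A·R^(2/3)·S^(1/2) = (1/0.027) × 0.7064 × 0.2618^(2/3) × 0.00080^(1/2) = 0.3029 m³/s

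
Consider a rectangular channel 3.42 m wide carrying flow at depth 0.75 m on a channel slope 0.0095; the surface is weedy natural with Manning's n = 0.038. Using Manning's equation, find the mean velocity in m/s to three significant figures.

1.66 m/s

A = b·y = 3.42 × 0.75 = 2.565 m²
P = b + 2y = 3.42 + 2×0.75 = 4.920 m
R = A/P = 2.565/4.920 = 0.5213 m
Q = (1/n)·A·R^(2/3)·S^(1/2) = (1/0.038) × 2.565 × 0.5213^(2/3) × 0.0095^(1/2) = 4.262 m³/s
V = Q/A = 4.262/2.565 = 1.661 m/s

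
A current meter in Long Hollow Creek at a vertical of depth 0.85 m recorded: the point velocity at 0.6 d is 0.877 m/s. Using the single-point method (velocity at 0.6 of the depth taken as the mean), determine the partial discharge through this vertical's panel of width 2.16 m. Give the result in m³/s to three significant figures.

v̄ = v₀.₆ = 0.877 m/s
q = v̄ × d × w = 0.8770 × 0.85 × 2.16 = 1.610 m³/s

1.61 m³/s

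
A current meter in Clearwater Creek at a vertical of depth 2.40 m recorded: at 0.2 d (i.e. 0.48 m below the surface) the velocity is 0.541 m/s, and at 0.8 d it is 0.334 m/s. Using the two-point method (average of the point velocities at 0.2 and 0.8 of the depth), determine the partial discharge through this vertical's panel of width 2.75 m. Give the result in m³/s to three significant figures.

v̄ = (0.541 + 0.334) / 2 = 0.4375 m/s
q = v̄ × d × w = 0.4375 × 2.40 × 2.75 = 2.888 m³/s

2.89 m³/s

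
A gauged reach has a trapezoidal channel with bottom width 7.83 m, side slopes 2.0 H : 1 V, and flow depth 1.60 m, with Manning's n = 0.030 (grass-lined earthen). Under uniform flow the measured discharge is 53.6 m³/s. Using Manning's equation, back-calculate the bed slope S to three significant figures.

A = (b + z·y)·y = (7.83 + 2.0×1.60)×1.60 = 17.65 m²
P = b + 2y√(1+z²) = 7.83 + 2×1.60×√(1+2.0²) = 14.99 m
R = A/P = 17.65/14.99 = 1.178 m
S = (Q·n / (1·A·R^(2/3)))² = (53.6×0.030 / (1×17.65×1.115))² = 0.006675

0.00668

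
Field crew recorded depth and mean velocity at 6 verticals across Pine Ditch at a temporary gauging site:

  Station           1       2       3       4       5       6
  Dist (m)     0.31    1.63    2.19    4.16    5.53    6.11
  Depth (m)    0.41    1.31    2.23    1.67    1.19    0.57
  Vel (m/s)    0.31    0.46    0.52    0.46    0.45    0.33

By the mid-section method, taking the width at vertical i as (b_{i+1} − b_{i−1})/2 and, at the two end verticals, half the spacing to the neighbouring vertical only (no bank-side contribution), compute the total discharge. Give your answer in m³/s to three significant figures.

w_1 = (1.63 − 0.31)/2 = 0.66 m; q_1 = 0.31 × 0.41 × 0.66 = 0.08389 m³/s
w_2 = (2.19 − 0.31)/2 = 0.94 m; q_2 = 0.46 × 1.31 × 0.94 = 0.5664 m³/s
w_3 = (4.16 − 1.63)/2 = 1.265 m; q_3 = 0.52 × 2.23 × 1.265 = 1.467 m³/s
w_4 = (5.53 − 2.19)/2 = 1.67 m; q_4 = 0.46 × 1.67 × 1.67 = 1.283 m³/s
w_5 = (6.11 − 4.16)/2 = 0.975 m; q_5 = 0.45 × 1.19 × 0.975 = 0.5221 m³/s
w_6 = (6.11 − 5.53)/2 = 0.29 m; q_6 = 0.33 × 0.57 × 0.29 = 0.05455 m³/s
Q = Σ qᵢ = 3.977 m³/s

3.98 m³/s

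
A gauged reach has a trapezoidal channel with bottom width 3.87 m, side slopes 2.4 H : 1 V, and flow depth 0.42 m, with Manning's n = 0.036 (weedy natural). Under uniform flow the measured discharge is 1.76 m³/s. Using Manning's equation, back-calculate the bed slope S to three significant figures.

0.00406

A = (b + z·y)·y = (3.87 + 2.4×0.42)×0.42 = 2.049 m²
P = b + 2y√(1+z²) = 3.87 + 2×0.42×√(1+2.4²) = 6.054 m
R = A/P = 2.049/6.054 = 0.3384 m
S = (Q·n / (1·A·R^(2/3)))² = (1.76×0.036 / (1×2.049×0.4856))² = 0.004056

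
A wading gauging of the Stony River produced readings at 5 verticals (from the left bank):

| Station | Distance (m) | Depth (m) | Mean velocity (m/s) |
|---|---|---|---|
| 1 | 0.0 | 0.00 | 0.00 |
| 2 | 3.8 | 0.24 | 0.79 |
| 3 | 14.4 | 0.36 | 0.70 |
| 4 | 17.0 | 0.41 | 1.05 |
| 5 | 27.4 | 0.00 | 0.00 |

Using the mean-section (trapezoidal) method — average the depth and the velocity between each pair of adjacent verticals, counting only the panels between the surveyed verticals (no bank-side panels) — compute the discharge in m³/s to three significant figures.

4.54 m³/s

Panel 1-2: Δb = 3.8 m, d̄ = (0.00+0.24)/2 = 0.12, v̄ = (0.00+0.79)/2 = 0.395 → q = 3.8×0.12×0.395 = 0.1801 m³/s
Panel 2-3: Δb = 10.6 m, d̄ = (0.24+0.36)/2 = 0.3, v̄ = (0.79+0.70)/2 = 0.745 → q = 10.6×0.3×0.745 = 2.369 m³/s
Panel 3-4: Δb = 2.6 m, d̄ = (0.36+0.41)/2 = 0.385, v̄ = (0.70+1.05)/2 = 0.875 → q = 2.6×0.385×0.875 = 0.8759 m³/s
Panel 4-5: Δb = 10.4 m, d̄ = (0.41+0.00)/2 = 0.205, v̄ = (1.05+0.00)/2 = 0.525 → q = 10.4×0.205×0.525 = 1.119 m³/s
Q = Σ q = 4.544 m³/s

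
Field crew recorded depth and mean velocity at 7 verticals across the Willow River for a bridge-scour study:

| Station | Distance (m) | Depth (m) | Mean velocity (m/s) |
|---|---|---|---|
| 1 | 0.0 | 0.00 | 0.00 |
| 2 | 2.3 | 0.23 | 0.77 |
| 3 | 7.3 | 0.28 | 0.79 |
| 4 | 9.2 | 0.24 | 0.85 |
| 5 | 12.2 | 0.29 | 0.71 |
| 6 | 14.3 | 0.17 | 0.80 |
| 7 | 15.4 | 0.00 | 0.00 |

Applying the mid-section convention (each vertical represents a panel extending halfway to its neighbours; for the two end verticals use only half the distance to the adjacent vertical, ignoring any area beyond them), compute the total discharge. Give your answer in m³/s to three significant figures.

2.65 m³/s

w_2 = (7.3 − 0.0)/2 = 3.65 m; q_2 = 0.77 × 0.23 × 3.65 = 0.6464 m³/s
w_3 = (9.2 − 2.3)/2 = 3.45 m; q_3 = 0.79 × 0.28 × 3.45 = 0.7631 m³/s
w_4 = (12.2 − 7.3)/2 = 2.45 m; q_4 = 0.85 × 0.24 × 2.45 = 0.4998 m³/s
w_5 = (14.3 − 9.2)/2 = 2.55 m; q_5 = 0.71 × 0.29 × 2.55 = 0.5250 m³/s
w_6 = (15.4 − 12.2)/2 = 1.6 m; q_6 = 0.80 × 0.17 × 1.6 = 0.2176 m³/s
Stations 1, 7 contribute zero (depth or velocity is 0).
Q = Σ qᵢ = 2.652 m³/s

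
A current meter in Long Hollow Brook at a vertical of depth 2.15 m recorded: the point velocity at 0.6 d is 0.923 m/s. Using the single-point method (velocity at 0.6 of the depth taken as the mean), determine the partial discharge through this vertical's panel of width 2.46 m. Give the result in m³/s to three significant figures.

4.88 m³/s

v̄ = v₀.₆ = 0.923 m/s
q = v̄ × d × w = 0.9230 × 2.15 × 2.46 = 4.882 m³/s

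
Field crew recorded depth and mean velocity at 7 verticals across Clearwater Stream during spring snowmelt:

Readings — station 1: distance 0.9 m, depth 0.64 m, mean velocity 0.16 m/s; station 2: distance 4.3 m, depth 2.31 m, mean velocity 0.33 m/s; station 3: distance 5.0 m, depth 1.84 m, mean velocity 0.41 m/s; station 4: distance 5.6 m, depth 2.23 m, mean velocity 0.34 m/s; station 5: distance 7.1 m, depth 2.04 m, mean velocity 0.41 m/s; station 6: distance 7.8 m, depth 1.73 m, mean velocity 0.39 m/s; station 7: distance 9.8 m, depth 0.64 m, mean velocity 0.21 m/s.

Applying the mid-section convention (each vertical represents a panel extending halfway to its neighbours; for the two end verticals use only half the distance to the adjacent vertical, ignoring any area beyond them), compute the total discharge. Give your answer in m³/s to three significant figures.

w_1 = (4.3 − 0.9)/2 = 1.7 m; q_1 = 0.16 × 0.64 × 1.7 = 0.1741 m³/s
w_2 = (5.0 − 0.9)/2 = 2.05 m; q_2 = 0.33 × 2.31 × 2.05 = 1.563 m³/s
w_3 = (5.6 − 4.3)/2 = 0.65 m; q_3 = 0.41 × 1.84 × 0.65 = 0.4904 m³/s
w_4 = (7.1 − 5.0)/2 = 1.05 m; q_4 = 0.34 × 2.23 × 1.05 = 0.7961 m³/s
w_5 = (7.8 − 5.6)/2 = 1.1 m; q_5 = 0.41 × 2.04 × 1.1 = 0.9200 m³/s
w_6 = (9.8 − 7.1)/2 = 1.35 m; q_6 = 0.39 × 1.73 × 1.35 = 0.9108 m³/s
w_7 = (9.8 − 7.8)/2 = 1 m; q_7 = 0.21 × 0.64 × 1 = 0.1344 m³/s
Q = Σ qᵢ = 4.989 m³/s

4.99 m³/s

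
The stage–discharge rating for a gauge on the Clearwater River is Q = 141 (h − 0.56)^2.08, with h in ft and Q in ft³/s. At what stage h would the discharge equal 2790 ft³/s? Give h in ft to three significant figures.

4.76 ft

h − h₀ = (Q/C)^(1/b) = (2790/141)^(1/2.08) = 4.200 ft
h = 0.56 + 4.200 = 4.760 ft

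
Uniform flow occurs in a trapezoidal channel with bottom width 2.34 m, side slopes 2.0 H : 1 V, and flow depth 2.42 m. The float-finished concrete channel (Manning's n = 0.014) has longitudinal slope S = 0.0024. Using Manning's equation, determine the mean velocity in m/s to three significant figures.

A = (b + z·y)·y = (2.34 + 2.0×2.42)×2.42 = 17.38 m²
P = b + 2y√(1+z²) = 2.34 + 2×2.42×√(1+2.0²) = 13.16 m
R = A/P = 17.38/13.16 = 1.320 m
Q = (1/n)·A·R^(2/3)·S^(1/2) = (1/0.014) × 17.38 × 1.320^(2/3) × 0.0024^(1/2) = 73.17 m³/s
V = Q/A = 73.17/17.38 = 4.211 m/s

4.21 m/s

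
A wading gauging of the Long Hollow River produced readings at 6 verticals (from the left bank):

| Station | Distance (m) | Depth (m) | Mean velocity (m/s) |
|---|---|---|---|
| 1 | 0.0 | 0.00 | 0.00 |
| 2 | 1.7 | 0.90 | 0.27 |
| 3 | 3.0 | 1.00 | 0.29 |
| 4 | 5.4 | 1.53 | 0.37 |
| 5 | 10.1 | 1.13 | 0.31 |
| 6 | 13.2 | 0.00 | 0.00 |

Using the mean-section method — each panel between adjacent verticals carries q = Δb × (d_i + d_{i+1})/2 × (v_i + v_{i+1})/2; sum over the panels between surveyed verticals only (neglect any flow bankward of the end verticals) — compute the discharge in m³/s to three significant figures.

3.85 m³/s

Panel 1-2: Δb = 1.7 m, d̄ = (0.00+0.90)/2 = 0.45, v̄ = (0.00+0.27)/2 = 0.135 → q = 1.7×0.45×0.135 = 0.1033 m³/s
Panel 2-3: Δb = 1.3 m, d̄ = (0.90+1.00)/2 = 0.95, v̄ = (0.27+0.29)/2 = 0.28 → q = 1.3×0.95×0.28 = 0.3458 m³/s
Panel 3-4: Δb = 2.4 m, d̄ = (1.00+1.53)/2 = 1.265, v̄ = (0.29+0.37)/2 = 0.33 → q = 2.4×1.265×0.33 = 1.002 m³/s
Panel 4-5: Δb = 4.7 m, d̄ = (1.53+1.13)/2 = 1.33, v̄ = (0.37+0.31)/2 = 0.34 → q = 4.7×1.33×0.34 = 2.125 m³/s
Panel 5-6: Δb = 3.1 m, d̄ = (1.13+0.00)/2 = 0.565, v̄ = (0.31+0.00)/2 = 0.155 → q = 3.1×0.565×0.155 = 0.2715 m³/s
Q = Σ q = 3.848 m³/s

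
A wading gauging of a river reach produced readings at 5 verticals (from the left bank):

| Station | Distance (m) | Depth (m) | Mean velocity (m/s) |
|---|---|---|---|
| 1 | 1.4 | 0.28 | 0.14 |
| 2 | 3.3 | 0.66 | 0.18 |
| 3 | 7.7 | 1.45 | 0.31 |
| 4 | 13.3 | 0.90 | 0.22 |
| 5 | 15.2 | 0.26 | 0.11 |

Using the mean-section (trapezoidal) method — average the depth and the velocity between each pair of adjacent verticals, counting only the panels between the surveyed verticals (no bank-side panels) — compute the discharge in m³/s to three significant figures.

Panel 1-2: Δb = 1.9 m, d̄ = (0.28+0.66)/2 = 0.47, v̄ = (0.14+0.18)/2 = 0.16 → q = 1.9×0.47×0.16 = 0.1429 m³/s
Panel 2-3: Δb = 4.4 m, d̄ = (0.66+1.45)/2 = 1.055, v̄ = (0.18+0.31)/2 = 0.245 → q = 4.4×1.055×0.245 = 1.137 m³/s
Panel 3-4: Δb = 5.6 m, d̄ = (1.45+0.90)/2 = 1.175, v̄ = (0.31+0.22)/2 = 0.265 → q = 5.6×1.175×0.265 = 1.744 m³/s
Panel 4-5: Δb = 1.9 m, d̄ = (0.90+0.26)/2 = 0.58, v̄ = (0.22+0.11)/2 = 0.165 → q = 1.9×0.58×0.165 = 0.1818 m³/s
Q = Σ q = 3.206 m³/s

3.21 m³/s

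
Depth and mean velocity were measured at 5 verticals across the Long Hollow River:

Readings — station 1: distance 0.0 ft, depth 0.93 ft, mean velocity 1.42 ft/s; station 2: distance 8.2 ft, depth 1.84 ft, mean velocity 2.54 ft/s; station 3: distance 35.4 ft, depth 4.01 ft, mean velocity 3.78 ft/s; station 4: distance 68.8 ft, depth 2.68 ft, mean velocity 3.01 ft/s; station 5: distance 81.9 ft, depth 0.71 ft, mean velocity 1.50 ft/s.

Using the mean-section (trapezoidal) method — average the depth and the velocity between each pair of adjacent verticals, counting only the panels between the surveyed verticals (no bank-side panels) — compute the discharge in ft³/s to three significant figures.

Panel 1-2: Δb = 8.2 ft, d̄ = (0.93+1.84)/2 = 1.385, v̄ = (1.42+2.54)/2 = 1.98 → q = 8.2×1.385×1.98 = 22.49 ft³/s
Panel 2-3: Δb = 27.2 ft, d̄ = (1.84+4.01)/2 = 2.925, v̄ = (2.54+3.78)/2 = 3.16 → q = 27.2×2.925×3.16 = 251.4 ft³/s
Panel 3-4: Δb = 33.4 ft, d̄ = (4.01+2.68)/2 = 3.345, v̄ = (3.78+3.01)/2 = 3.395 → q = 33.4×3.345×3.395 = 379.3 ft³/s
Panel 4-5: Δb = 13.1 ft, d̄ = (2.68+0.71)/2 = 1.695, v̄ = (3.01+1.50)/2 = 2.255 → q = 13.1×1.695×2.255 = 50.07 ft³/s
Q = Σ q = 703.3 ft³/s

703 ft³/s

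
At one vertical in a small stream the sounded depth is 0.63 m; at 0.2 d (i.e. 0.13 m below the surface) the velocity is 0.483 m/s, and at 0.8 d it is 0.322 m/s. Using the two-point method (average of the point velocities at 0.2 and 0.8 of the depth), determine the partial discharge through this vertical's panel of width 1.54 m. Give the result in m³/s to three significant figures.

v̄ = (0.483 + 0.322) / 2 = 0.4025 m/s
q = v̄ × d × w = 0.4025 × 0.63 × 1.54 = 0.3905 m³/s

0.391 m³/s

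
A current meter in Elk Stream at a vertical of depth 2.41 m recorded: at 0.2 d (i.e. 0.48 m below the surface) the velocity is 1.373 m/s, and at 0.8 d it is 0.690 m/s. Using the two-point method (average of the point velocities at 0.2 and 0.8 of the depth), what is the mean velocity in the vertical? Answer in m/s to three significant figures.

v̄ = (1.373 + 0.690) / 2 = 1.032 m/s

1.03 m/s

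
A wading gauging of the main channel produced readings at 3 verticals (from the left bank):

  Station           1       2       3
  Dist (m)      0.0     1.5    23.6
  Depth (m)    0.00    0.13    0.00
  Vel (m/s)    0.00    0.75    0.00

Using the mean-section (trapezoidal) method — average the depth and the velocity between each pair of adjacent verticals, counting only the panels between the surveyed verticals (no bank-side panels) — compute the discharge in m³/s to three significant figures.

Panel 1-2: Δb = 1.5 m, d̄ = (0.00+0.13)/2 = 0.065, v̄ = (0.00+0.75)/2 = 0.375 → q = 1.5×0.065×0.375 = 0.03656 m³/s
Panel 2-3: Δb = 22.1 m, d̄ = (0.13+0.00)/2 = 0.065, v̄ = (0.75+0.00)/2 = 0.375 → q = 22.1×0.065×0.375 = 0.5387 m³/s
Q = Σ q = 0.5753 m³/s

0.575 m³/s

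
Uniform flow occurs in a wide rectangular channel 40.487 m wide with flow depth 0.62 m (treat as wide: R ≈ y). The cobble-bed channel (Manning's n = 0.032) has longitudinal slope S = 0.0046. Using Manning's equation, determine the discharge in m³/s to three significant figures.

38.7 m³/s

A = b·y = 40.487 × 0.62 = 25.10 m²
Wide channel: R ≈ y = 0.62 m
Q = (1/n)·A·R^(2/3)·S^(1/2) = (1/0.032) × 25.10 × 0.6200^(2/3) × 0.0046^(1/2) = 38.68 m³/s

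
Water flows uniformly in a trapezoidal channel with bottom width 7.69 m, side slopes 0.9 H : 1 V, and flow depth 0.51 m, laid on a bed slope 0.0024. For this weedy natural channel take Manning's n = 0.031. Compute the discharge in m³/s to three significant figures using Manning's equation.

A = (b + z·y)·y = (7.69 + 0.9×0.51)×0.51 = 4.156 m²
P = b + 2y√(1+z²) = 7.69 + 2×0.51×√(1+0.9²) = 9.062 m
R = A/P = 4.156/9.062 = 0.4586 m
Q = (1/n)·A·R^(2/3)·S^(1/2) = (1/0.031) × 4.156 × 0.4586^(2/3) × 0.0024^(1/2) = 3.906 m³/s

3.91 m³/s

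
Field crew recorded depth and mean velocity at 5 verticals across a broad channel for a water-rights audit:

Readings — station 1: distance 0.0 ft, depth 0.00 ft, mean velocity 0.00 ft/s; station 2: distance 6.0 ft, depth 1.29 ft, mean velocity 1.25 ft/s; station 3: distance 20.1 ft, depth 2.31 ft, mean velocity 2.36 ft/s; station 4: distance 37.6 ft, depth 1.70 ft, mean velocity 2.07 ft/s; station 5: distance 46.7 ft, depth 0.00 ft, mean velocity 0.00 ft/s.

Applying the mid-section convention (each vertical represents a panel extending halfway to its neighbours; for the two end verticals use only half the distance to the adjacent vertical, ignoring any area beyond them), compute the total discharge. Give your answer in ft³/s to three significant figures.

149 ft³/s

w_2 = (20.1 − 0.0)/2 = 10.05 ft; q_2 = 1.25 × 1.29 × 10.05 = 16.21 ft³/s
w_3 = (37.6 − 6.0)/2 = 15.8 ft; q_3 = 2.36 × 2.31 × 15.8 = 86.14 ft³/s
w_4 = (46.7 − 20.1)/2 = 13.3 ft; q_4 = 2.07 × 1.70 × 13.3 = 46.80 ft³/s
Stations 1, 5 contribute zero (depth or velocity is 0).
Q = Σ qᵢ = 149.1 ft³/s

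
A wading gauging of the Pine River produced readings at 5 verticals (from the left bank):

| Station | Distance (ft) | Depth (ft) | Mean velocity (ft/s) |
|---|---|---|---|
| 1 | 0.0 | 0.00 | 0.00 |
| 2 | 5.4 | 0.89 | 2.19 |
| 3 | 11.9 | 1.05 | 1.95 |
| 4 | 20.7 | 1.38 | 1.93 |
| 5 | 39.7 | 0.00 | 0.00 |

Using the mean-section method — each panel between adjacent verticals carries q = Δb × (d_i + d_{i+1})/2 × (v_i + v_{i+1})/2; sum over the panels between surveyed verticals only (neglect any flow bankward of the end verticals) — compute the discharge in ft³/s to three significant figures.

Panel 1-2: Δb = 5.4 ft, d̄ = (0.00+0.89)/2 = 0.445, v̄ = (0.00+2.19)/2 = 1.095 → q = 5.4×0.445×1.095 = 2.631 ft³/s
Panel 2-3: Δb = 6.5 ft, d̄ = (0.89+1.05)/2 = 0.97, v̄ = (2.19+1.95)/2 = 2.07 → q = 6.5×0.97×2.07 = 13.05 ft³/s
Panel 3-4: Δb = 8.8 ft, d̄ = (1.05+1.38)/2 = 1.215, v̄ = (1.95+1.93)/2 = 1.94 → q = 8.8×1.215×1.94 = 20.74 ft³/s
Panel 4-5: Δb = 19 ft, d̄ = (1.38+0.00)/2 = 0.69, v̄ = (1.93+0.00)/2 = 0.965 → q = 19×0.69×0.965 = 12.65 ft³/s
Q = Σ q = 49.08 ft³/s

49.1 ft³/s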